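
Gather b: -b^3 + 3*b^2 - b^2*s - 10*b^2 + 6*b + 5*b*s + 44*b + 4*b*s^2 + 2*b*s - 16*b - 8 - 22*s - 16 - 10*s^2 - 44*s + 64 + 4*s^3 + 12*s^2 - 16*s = -b^3 + b^2*(-s - 7) + b*(4*s^2 + 7*s + 34) + 4*s^3 + 2*s^2 - 82*s + 40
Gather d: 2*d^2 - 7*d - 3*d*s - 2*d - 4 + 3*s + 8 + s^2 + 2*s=2*d^2 + d*(-3*s - 9) + s^2 + 5*s + 4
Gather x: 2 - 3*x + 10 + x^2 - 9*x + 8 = x^2 - 12*x + 20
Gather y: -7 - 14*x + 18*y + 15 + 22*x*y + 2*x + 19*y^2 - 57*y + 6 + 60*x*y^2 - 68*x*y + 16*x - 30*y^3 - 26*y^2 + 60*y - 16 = 4*x - 30*y^3 + y^2*(60*x - 7) + y*(21 - 46*x) - 2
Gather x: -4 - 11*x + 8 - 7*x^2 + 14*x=-7*x^2 + 3*x + 4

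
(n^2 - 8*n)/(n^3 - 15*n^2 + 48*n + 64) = n/(n^2 - 7*n - 8)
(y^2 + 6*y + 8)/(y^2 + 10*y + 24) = (y + 2)/(y + 6)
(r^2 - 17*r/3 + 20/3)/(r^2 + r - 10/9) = 3*(3*r^2 - 17*r + 20)/(9*r^2 + 9*r - 10)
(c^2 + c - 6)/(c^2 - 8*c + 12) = (c + 3)/(c - 6)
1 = 1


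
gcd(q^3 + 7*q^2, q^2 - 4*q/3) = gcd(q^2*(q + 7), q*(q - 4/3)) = q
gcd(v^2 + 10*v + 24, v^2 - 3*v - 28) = v + 4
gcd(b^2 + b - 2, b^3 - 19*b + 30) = 1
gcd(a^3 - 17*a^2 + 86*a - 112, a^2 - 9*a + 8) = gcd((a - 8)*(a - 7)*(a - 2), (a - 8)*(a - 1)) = a - 8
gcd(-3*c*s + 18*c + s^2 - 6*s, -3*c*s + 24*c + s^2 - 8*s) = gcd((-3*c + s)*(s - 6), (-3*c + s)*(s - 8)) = -3*c + s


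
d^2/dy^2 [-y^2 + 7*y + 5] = -2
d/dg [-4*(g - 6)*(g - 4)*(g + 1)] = -12*g^2 + 72*g - 56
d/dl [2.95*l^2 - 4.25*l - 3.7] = 5.9*l - 4.25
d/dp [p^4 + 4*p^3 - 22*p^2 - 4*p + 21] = 4*p^3 + 12*p^2 - 44*p - 4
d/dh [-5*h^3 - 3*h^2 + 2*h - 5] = -15*h^2 - 6*h + 2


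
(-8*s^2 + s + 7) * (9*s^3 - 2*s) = -72*s^5 + 9*s^4 + 79*s^3 - 2*s^2 - 14*s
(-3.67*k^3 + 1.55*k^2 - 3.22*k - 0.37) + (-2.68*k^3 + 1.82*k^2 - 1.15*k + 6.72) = -6.35*k^3 + 3.37*k^2 - 4.37*k + 6.35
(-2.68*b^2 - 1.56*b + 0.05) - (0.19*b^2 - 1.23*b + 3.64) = -2.87*b^2 - 0.33*b - 3.59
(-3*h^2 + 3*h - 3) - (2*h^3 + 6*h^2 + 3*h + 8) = -2*h^3 - 9*h^2 - 11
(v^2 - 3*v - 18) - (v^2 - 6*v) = 3*v - 18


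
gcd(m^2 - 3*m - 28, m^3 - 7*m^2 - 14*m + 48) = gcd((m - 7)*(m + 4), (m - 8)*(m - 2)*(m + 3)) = 1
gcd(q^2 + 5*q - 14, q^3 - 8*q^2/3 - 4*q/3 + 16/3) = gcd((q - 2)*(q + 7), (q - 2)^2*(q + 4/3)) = q - 2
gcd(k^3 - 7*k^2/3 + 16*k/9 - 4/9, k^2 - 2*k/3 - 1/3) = k - 1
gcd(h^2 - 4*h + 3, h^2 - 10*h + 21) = h - 3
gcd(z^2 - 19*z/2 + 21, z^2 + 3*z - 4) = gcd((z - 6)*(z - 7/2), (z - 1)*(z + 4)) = 1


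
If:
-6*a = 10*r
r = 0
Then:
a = 0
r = 0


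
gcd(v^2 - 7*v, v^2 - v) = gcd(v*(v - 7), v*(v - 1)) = v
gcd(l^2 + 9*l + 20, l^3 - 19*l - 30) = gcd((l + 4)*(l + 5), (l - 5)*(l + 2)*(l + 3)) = 1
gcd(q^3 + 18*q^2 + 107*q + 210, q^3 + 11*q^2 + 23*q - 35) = q^2 + 12*q + 35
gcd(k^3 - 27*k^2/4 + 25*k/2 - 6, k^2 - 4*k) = k - 4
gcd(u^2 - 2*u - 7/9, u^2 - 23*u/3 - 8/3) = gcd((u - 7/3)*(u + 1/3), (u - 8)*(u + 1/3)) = u + 1/3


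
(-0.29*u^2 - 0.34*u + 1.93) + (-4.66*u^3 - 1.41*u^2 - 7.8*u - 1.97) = -4.66*u^3 - 1.7*u^2 - 8.14*u - 0.04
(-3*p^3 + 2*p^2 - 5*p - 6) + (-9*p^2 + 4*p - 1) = -3*p^3 - 7*p^2 - p - 7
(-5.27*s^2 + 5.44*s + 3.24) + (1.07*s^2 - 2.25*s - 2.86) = -4.2*s^2 + 3.19*s + 0.38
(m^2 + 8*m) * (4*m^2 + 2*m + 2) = 4*m^4 + 34*m^3 + 18*m^2 + 16*m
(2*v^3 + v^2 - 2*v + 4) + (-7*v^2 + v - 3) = 2*v^3 - 6*v^2 - v + 1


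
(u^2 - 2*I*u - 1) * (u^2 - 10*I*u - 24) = u^4 - 12*I*u^3 - 45*u^2 + 58*I*u + 24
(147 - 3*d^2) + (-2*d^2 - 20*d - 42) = -5*d^2 - 20*d + 105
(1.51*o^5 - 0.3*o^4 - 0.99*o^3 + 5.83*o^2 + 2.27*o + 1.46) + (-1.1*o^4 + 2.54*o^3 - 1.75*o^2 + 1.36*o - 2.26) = 1.51*o^5 - 1.4*o^4 + 1.55*o^3 + 4.08*o^2 + 3.63*o - 0.8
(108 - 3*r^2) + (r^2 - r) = -2*r^2 - r + 108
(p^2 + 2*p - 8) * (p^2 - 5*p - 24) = p^4 - 3*p^3 - 42*p^2 - 8*p + 192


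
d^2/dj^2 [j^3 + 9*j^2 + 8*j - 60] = 6*j + 18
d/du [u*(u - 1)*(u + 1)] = 3*u^2 - 1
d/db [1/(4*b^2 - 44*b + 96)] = (11 - 2*b)/(4*(b^2 - 11*b + 24)^2)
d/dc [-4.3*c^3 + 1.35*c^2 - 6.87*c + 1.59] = -12.9*c^2 + 2.7*c - 6.87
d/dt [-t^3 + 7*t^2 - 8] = t*(14 - 3*t)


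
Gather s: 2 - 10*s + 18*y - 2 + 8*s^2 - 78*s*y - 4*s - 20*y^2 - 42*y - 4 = 8*s^2 + s*(-78*y - 14) - 20*y^2 - 24*y - 4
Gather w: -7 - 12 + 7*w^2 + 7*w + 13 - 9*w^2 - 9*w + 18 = -2*w^2 - 2*w + 12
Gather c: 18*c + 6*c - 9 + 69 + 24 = 24*c + 84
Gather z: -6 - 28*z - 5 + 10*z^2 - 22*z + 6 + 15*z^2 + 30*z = 25*z^2 - 20*z - 5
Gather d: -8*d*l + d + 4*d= d*(5 - 8*l)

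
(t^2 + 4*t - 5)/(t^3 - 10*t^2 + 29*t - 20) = (t + 5)/(t^2 - 9*t + 20)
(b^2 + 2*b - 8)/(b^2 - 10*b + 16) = (b + 4)/(b - 8)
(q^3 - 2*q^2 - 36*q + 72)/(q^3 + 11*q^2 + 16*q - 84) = (q - 6)/(q + 7)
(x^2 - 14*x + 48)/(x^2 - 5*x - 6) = (x - 8)/(x + 1)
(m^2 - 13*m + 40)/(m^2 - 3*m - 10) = (m - 8)/(m + 2)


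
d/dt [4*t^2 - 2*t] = 8*t - 2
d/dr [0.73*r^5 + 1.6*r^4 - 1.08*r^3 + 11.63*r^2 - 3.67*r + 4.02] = 3.65*r^4 + 6.4*r^3 - 3.24*r^2 + 23.26*r - 3.67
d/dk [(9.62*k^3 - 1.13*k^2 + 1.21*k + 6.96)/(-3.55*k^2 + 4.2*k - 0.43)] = (-34.151*k^4 + 80.808*k^3 - 12.8603*k^2 + 50.3878*k - 29.7523)/(12.6025*k^4 - 29.82*k^3 + 20.693*k^2 - 3.612*k + 0.1849)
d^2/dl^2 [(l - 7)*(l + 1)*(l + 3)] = 6*l - 6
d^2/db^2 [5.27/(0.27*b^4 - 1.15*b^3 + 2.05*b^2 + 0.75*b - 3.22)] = ((-17.0748*b^2 + 36.363*b - 21.607)*(0.27*b^4 - 1.15*b^3 + 2.05*b^2 + 0.75*b - 3.22) + 5.27*(1.08*b^3 - 3.45*b^2 + 4.1*b + 0.75)*(2.16*b^3 - 6.9*b^2 + 8.2*b + 1.5))/(0.27*b^4 - 1.15*b^3 + 2.05*b^2 + 0.75*b - 3.22)^3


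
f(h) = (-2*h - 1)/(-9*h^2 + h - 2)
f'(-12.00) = 0.00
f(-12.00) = -0.02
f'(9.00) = 0.00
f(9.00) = 0.03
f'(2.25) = -0.06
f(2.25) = 0.12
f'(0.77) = -0.45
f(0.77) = 0.39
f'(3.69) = -0.02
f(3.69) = 0.07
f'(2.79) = -0.04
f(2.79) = 0.09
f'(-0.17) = 1.28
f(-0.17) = 0.27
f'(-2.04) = -0.02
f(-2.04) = -0.07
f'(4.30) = -0.02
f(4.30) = 0.06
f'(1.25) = -0.21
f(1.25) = 0.24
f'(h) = (-2*h - 1)*(18*h - 1)/(-9*h^2 + h - 2)^2 - 2/(-9*h^2 + h - 2)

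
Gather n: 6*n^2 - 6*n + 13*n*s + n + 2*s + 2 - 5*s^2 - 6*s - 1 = 6*n^2 + n*(13*s - 5) - 5*s^2 - 4*s + 1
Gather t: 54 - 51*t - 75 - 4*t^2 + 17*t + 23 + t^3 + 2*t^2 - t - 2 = t^3 - 2*t^2 - 35*t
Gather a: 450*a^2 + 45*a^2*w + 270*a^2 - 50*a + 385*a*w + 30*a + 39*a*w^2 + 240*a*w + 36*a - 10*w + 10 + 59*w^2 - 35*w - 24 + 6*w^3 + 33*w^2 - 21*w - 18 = a^2*(45*w + 720) + a*(39*w^2 + 625*w + 16) + 6*w^3 + 92*w^2 - 66*w - 32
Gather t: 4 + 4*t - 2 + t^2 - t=t^2 + 3*t + 2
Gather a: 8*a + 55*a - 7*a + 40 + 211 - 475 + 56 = 56*a - 168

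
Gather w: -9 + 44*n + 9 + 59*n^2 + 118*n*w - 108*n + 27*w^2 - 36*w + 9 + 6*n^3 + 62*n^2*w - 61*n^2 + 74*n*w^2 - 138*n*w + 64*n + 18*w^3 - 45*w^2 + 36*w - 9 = 6*n^3 - 2*n^2 + 18*w^3 + w^2*(74*n - 18) + w*(62*n^2 - 20*n)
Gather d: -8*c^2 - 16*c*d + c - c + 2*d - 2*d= -8*c^2 - 16*c*d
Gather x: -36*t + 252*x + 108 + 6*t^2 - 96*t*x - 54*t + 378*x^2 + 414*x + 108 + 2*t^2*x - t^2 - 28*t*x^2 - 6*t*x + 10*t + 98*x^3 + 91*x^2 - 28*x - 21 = 5*t^2 - 80*t + 98*x^3 + x^2*(469 - 28*t) + x*(2*t^2 - 102*t + 638) + 195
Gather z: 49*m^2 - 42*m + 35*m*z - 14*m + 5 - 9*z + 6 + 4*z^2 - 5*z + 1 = 49*m^2 - 56*m + 4*z^2 + z*(35*m - 14) + 12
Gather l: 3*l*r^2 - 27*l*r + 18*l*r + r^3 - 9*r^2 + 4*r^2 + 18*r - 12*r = l*(3*r^2 - 9*r) + r^3 - 5*r^2 + 6*r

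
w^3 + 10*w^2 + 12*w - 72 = (w - 2)*(w + 6)^2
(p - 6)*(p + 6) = p^2 - 36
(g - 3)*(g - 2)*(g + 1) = g^3 - 4*g^2 + g + 6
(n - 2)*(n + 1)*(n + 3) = n^3 + 2*n^2 - 5*n - 6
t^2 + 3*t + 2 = (t + 1)*(t + 2)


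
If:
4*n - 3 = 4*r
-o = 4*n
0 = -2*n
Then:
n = 0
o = 0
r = -3/4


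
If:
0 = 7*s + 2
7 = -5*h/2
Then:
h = -14/5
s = -2/7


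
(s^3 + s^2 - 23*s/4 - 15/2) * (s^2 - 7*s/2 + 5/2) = s^5 - 5*s^4/2 - 27*s^3/4 + 121*s^2/8 + 95*s/8 - 75/4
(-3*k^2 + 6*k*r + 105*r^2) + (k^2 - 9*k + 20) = -2*k^2 + 6*k*r - 9*k + 105*r^2 + 20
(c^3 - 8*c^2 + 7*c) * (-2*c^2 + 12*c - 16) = -2*c^5 + 28*c^4 - 126*c^3 + 212*c^2 - 112*c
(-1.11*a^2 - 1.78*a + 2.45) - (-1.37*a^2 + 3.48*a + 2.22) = 0.26*a^2 - 5.26*a + 0.23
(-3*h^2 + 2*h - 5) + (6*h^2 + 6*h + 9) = 3*h^2 + 8*h + 4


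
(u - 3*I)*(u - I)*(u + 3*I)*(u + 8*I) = u^4 + 7*I*u^3 + 17*u^2 + 63*I*u + 72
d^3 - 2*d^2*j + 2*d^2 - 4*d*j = d*(d + 2)*(d - 2*j)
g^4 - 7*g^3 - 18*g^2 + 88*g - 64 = (g - 8)*(g - 2)*(g - 1)*(g + 4)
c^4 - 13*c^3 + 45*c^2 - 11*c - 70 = (c - 7)*(c - 5)*(c - 2)*(c + 1)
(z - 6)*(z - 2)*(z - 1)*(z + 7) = z^4 - 2*z^3 - 43*z^2 + 128*z - 84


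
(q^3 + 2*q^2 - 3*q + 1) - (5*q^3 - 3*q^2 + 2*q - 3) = -4*q^3 + 5*q^2 - 5*q + 4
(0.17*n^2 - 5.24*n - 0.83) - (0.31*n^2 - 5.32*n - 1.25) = -0.14*n^2 + 0.0800000000000001*n + 0.42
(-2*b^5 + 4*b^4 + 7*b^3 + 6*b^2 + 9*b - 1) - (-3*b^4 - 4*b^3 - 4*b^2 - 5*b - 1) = -2*b^5 + 7*b^4 + 11*b^3 + 10*b^2 + 14*b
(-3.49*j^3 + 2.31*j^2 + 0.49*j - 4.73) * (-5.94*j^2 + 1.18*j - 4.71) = 20.7306*j^5 - 17.8396*j^4 + 16.2531*j^3 + 17.7943*j^2 - 7.8893*j + 22.2783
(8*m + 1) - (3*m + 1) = 5*m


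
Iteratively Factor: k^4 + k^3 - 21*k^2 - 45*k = (k + 3)*(k^3 - 2*k^2 - 15*k) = k*(k + 3)*(k^2 - 2*k - 15) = k*(k + 3)^2*(k - 5)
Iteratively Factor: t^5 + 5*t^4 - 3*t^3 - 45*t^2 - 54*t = (t)*(t^4 + 5*t^3 - 3*t^2 - 45*t - 54) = t*(t + 2)*(t^3 + 3*t^2 - 9*t - 27) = t*(t - 3)*(t + 2)*(t^2 + 6*t + 9) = t*(t - 3)*(t + 2)*(t + 3)*(t + 3)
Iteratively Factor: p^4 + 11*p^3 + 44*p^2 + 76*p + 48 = (p + 4)*(p^3 + 7*p^2 + 16*p + 12) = (p + 3)*(p + 4)*(p^2 + 4*p + 4) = (p + 2)*(p + 3)*(p + 4)*(p + 2)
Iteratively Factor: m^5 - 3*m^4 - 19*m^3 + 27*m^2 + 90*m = (m - 5)*(m^4 + 2*m^3 - 9*m^2 - 18*m) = (m - 5)*(m + 2)*(m^3 - 9*m) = m*(m - 5)*(m + 2)*(m^2 - 9) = m*(m - 5)*(m + 2)*(m + 3)*(m - 3)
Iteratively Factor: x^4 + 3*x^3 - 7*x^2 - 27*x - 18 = (x + 1)*(x^3 + 2*x^2 - 9*x - 18) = (x + 1)*(x + 2)*(x^2 - 9) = (x - 3)*(x + 1)*(x + 2)*(x + 3)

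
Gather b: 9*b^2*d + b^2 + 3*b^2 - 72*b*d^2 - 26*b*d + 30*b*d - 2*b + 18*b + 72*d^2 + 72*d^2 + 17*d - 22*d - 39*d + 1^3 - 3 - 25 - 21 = b^2*(9*d + 4) + b*(-72*d^2 + 4*d + 16) + 144*d^2 - 44*d - 48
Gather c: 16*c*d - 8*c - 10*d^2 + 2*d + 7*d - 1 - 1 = c*(16*d - 8) - 10*d^2 + 9*d - 2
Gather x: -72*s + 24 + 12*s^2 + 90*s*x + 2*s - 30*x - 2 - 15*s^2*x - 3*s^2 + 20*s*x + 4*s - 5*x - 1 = 9*s^2 - 66*s + x*(-15*s^2 + 110*s - 35) + 21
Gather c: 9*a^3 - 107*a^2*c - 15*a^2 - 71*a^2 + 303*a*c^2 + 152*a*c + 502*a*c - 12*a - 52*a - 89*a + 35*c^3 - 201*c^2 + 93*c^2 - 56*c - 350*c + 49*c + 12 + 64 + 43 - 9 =9*a^3 - 86*a^2 - 153*a + 35*c^3 + c^2*(303*a - 108) + c*(-107*a^2 + 654*a - 357) + 110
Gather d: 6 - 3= 3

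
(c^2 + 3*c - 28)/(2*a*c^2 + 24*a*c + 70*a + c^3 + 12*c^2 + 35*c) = (c - 4)/(2*a*c + 10*a + c^2 + 5*c)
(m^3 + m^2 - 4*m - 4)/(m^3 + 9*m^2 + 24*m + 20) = (m^2 - m - 2)/(m^2 + 7*m + 10)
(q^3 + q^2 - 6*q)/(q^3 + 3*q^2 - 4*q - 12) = q/(q + 2)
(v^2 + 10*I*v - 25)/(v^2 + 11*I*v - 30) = (v + 5*I)/(v + 6*I)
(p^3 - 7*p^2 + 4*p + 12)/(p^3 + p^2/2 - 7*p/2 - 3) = 2*(p - 6)/(2*p + 3)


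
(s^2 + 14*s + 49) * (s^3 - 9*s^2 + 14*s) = s^5 + 5*s^4 - 63*s^3 - 245*s^2 + 686*s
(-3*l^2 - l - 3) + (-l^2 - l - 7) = -4*l^2 - 2*l - 10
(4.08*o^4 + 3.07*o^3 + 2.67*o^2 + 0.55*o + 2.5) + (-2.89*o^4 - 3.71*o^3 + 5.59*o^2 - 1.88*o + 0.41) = 1.19*o^4 - 0.64*o^3 + 8.26*o^2 - 1.33*o + 2.91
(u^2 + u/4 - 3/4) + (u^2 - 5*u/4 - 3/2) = 2*u^2 - u - 9/4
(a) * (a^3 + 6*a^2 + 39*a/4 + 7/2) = a^4 + 6*a^3 + 39*a^2/4 + 7*a/2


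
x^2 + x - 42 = (x - 6)*(x + 7)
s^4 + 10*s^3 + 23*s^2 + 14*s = s*(s + 1)*(s + 2)*(s + 7)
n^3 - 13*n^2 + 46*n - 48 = (n - 8)*(n - 3)*(n - 2)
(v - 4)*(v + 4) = v^2 - 16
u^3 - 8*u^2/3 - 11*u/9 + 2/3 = (u - 3)*(u - 1/3)*(u + 2/3)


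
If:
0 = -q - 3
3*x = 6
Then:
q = -3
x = 2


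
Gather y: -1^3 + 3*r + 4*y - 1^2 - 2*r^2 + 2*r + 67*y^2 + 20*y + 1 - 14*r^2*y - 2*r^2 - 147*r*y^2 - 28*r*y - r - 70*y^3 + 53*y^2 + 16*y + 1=-4*r^2 + 4*r - 70*y^3 + y^2*(120 - 147*r) + y*(-14*r^2 - 28*r + 40)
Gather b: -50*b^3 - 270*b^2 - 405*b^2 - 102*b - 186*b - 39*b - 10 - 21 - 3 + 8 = -50*b^3 - 675*b^2 - 327*b - 26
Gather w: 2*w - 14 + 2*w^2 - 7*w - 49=2*w^2 - 5*w - 63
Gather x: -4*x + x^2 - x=x^2 - 5*x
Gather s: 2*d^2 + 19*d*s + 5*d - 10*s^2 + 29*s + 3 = 2*d^2 + 5*d - 10*s^2 + s*(19*d + 29) + 3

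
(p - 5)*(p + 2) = p^2 - 3*p - 10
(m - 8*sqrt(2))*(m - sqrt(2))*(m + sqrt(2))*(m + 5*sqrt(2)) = m^4 - 3*sqrt(2)*m^3 - 82*m^2 + 6*sqrt(2)*m + 160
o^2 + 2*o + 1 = (o + 1)^2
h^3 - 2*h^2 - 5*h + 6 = (h - 3)*(h - 1)*(h + 2)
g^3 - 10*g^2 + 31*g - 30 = (g - 5)*(g - 3)*(g - 2)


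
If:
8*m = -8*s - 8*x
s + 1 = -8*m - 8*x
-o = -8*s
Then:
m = -x - 1/7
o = 8/7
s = 1/7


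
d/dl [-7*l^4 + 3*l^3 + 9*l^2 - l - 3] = -28*l^3 + 9*l^2 + 18*l - 1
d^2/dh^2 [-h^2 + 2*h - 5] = -2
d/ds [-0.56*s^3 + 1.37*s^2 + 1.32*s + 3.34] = -1.68*s^2 + 2.74*s + 1.32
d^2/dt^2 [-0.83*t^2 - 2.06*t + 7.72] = -1.66000000000000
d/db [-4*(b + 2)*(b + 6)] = -8*b - 32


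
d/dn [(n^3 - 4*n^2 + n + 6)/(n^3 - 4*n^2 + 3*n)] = 2*(2*n - 1)/(n^2*(n^2 - 2*n + 1))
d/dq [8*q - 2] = 8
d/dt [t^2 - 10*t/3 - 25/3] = 2*t - 10/3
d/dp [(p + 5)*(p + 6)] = 2*p + 11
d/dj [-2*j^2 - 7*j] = -4*j - 7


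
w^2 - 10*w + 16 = (w - 8)*(w - 2)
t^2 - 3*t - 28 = (t - 7)*(t + 4)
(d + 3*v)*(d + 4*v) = d^2 + 7*d*v + 12*v^2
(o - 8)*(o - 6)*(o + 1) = o^3 - 13*o^2 + 34*o + 48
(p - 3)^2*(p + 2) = p^3 - 4*p^2 - 3*p + 18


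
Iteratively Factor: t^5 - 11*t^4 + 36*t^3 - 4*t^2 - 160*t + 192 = (t + 2)*(t^4 - 13*t^3 + 62*t^2 - 128*t + 96) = (t - 4)*(t + 2)*(t^3 - 9*t^2 + 26*t - 24) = (t - 4)^2*(t + 2)*(t^2 - 5*t + 6) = (t - 4)^2*(t - 2)*(t + 2)*(t - 3)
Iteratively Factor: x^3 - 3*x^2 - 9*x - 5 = (x + 1)*(x^2 - 4*x - 5) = (x - 5)*(x + 1)*(x + 1)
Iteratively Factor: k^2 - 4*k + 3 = (k - 1)*(k - 3)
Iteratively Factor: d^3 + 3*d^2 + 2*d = (d + 1)*(d^2 + 2*d) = d*(d + 1)*(d + 2)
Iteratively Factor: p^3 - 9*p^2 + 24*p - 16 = (p - 4)*(p^2 - 5*p + 4) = (p - 4)*(p - 1)*(p - 4)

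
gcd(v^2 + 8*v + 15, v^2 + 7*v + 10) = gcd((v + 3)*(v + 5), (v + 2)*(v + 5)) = v + 5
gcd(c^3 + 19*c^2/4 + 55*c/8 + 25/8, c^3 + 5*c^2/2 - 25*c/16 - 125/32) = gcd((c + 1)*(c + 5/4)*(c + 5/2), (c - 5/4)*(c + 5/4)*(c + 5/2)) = c^2 + 15*c/4 + 25/8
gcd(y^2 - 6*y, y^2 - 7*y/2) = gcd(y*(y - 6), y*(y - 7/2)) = y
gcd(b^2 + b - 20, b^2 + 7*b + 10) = b + 5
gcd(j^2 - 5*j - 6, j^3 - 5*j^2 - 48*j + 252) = j - 6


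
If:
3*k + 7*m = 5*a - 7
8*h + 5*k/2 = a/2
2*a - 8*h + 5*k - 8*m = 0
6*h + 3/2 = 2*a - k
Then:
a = 1310/1201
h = 795/4804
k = -374/1201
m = -105/1201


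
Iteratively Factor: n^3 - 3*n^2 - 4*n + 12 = (n - 3)*(n^2 - 4) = (n - 3)*(n + 2)*(n - 2)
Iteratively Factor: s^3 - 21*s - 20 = (s + 1)*(s^2 - s - 20) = (s - 5)*(s + 1)*(s + 4)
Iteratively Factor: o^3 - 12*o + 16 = (o - 2)*(o^2 + 2*o - 8) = (o - 2)*(o + 4)*(o - 2)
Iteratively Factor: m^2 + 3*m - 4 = (m + 4)*(m - 1)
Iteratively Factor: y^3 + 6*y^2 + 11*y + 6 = (y + 2)*(y^2 + 4*y + 3) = (y + 2)*(y + 3)*(y + 1)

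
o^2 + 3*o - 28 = (o - 4)*(o + 7)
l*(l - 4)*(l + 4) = l^3 - 16*l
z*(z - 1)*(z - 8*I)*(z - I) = z^4 - z^3 - 9*I*z^3 - 8*z^2 + 9*I*z^2 + 8*z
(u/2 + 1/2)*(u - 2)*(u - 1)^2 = u^4/2 - 3*u^3/2 + u^2/2 + 3*u/2 - 1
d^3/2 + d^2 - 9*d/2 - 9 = (d/2 + 1)*(d - 3)*(d + 3)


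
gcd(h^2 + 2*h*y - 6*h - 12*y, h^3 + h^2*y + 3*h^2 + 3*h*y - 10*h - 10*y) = 1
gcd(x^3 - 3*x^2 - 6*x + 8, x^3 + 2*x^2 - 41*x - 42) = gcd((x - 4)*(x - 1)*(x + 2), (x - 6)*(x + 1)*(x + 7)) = 1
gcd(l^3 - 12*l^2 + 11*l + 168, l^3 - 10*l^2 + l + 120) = l^2 - 5*l - 24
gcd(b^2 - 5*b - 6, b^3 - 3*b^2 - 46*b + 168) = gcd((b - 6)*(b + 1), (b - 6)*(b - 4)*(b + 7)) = b - 6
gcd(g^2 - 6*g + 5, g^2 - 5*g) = g - 5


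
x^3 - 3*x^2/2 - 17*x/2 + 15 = (x - 5/2)*(x - 2)*(x + 3)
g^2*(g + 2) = g^3 + 2*g^2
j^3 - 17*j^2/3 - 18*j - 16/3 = (j - 8)*(j + 1/3)*(j + 2)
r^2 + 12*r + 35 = (r + 5)*(r + 7)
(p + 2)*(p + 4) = p^2 + 6*p + 8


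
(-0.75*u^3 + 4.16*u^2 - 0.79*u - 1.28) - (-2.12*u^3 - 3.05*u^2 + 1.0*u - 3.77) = 1.37*u^3 + 7.21*u^2 - 1.79*u + 2.49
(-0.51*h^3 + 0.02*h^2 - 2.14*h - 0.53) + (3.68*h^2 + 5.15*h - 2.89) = -0.51*h^3 + 3.7*h^2 + 3.01*h - 3.42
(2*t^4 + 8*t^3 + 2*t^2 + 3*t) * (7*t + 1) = 14*t^5 + 58*t^4 + 22*t^3 + 23*t^2 + 3*t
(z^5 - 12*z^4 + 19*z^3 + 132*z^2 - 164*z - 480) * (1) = z^5 - 12*z^4 + 19*z^3 + 132*z^2 - 164*z - 480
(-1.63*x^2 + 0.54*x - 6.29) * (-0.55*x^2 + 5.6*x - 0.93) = 0.8965*x^4 - 9.425*x^3 + 7.9994*x^2 - 35.7262*x + 5.8497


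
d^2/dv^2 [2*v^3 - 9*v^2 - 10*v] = 12*v - 18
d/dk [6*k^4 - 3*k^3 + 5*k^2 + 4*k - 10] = 24*k^3 - 9*k^2 + 10*k + 4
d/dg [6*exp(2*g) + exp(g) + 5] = (12*exp(g) + 1)*exp(g)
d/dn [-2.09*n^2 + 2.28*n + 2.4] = 2.28 - 4.18*n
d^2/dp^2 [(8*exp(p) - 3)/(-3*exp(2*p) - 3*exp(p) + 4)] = (-72*exp(4*p) + 180*exp(3*p) - 495*exp(2*p) + 75*exp(p) - 92)*exp(p)/(27*exp(6*p) + 81*exp(5*p) - 27*exp(4*p) - 189*exp(3*p) + 36*exp(2*p) + 144*exp(p) - 64)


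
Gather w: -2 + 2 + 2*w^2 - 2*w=2*w^2 - 2*w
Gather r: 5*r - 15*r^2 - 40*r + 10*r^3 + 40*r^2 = 10*r^3 + 25*r^2 - 35*r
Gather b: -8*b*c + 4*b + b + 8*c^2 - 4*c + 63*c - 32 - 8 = b*(5 - 8*c) + 8*c^2 + 59*c - 40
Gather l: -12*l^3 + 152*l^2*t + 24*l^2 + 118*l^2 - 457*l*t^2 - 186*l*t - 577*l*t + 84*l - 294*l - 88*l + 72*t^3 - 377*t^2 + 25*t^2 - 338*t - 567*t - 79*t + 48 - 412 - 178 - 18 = -12*l^3 + l^2*(152*t + 142) + l*(-457*t^2 - 763*t - 298) + 72*t^3 - 352*t^2 - 984*t - 560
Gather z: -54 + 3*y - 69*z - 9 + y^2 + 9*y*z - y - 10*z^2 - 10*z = y^2 + 2*y - 10*z^2 + z*(9*y - 79) - 63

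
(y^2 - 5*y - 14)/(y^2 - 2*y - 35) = (y + 2)/(y + 5)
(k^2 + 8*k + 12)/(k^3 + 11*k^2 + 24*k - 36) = (k + 2)/(k^2 + 5*k - 6)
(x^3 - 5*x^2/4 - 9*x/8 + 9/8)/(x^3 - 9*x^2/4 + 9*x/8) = (x + 1)/x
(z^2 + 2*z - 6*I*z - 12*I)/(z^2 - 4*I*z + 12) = (z + 2)/(z + 2*I)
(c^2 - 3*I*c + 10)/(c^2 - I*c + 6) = (c - 5*I)/(c - 3*I)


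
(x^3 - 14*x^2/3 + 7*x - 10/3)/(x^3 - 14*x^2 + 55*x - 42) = (3*x^2 - 11*x + 10)/(3*(x^2 - 13*x + 42))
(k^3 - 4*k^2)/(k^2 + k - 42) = k^2*(k - 4)/(k^2 + k - 42)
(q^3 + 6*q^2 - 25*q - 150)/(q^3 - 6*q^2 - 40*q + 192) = (q^2 - 25)/(q^2 - 12*q + 32)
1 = 1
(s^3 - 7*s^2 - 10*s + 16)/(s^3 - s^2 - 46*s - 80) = (s - 1)/(s + 5)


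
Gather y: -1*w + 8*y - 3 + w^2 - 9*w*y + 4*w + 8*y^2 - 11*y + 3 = w^2 + 3*w + 8*y^2 + y*(-9*w - 3)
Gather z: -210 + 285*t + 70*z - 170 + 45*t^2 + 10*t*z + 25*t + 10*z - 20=45*t^2 + 310*t + z*(10*t + 80) - 400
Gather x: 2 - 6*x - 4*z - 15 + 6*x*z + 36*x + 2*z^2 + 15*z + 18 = x*(6*z + 30) + 2*z^2 + 11*z + 5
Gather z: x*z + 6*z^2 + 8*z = 6*z^2 + z*(x + 8)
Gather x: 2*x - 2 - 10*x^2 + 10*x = -10*x^2 + 12*x - 2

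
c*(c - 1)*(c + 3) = c^3 + 2*c^2 - 3*c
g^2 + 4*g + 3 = (g + 1)*(g + 3)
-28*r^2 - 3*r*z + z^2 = (-7*r + z)*(4*r + z)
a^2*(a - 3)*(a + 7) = a^4 + 4*a^3 - 21*a^2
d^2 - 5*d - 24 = (d - 8)*(d + 3)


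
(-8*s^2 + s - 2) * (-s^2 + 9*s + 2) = 8*s^4 - 73*s^3 - 5*s^2 - 16*s - 4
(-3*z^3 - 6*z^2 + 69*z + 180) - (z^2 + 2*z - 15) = -3*z^3 - 7*z^2 + 67*z + 195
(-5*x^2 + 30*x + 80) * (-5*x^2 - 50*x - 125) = 25*x^4 + 100*x^3 - 1275*x^2 - 7750*x - 10000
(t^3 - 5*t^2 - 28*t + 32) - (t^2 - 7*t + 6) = t^3 - 6*t^2 - 21*t + 26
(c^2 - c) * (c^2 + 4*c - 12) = c^4 + 3*c^3 - 16*c^2 + 12*c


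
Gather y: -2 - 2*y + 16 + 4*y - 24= 2*y - 10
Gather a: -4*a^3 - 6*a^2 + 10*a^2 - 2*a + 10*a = -4*a^3 + 4*a^2 + 8*a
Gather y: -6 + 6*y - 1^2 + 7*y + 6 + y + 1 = 14*y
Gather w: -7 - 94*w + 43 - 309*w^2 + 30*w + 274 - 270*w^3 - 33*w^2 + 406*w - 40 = -270*w^3 - 342*w^2 + 342*w + 270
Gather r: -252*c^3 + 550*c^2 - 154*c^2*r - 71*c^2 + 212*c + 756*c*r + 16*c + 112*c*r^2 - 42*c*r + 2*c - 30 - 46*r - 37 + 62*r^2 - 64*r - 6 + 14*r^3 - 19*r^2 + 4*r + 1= -252*c^3 + 479*c^2 + 230*c + 14*r^3 + r^2*(112*c + 43) + r*(-154*c^2 + 714*c - 106) - 72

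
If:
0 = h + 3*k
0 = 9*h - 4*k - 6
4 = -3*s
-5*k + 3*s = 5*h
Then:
No Solution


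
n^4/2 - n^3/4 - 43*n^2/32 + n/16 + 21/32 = (n/2 + 1/2)*(n - 7/4)*(n - 3/4)*(n + 1)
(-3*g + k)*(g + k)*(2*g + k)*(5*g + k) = -30*g^4 - 41*g^3*k - 7*g^2*k^2 + 5*g*k^3 + k^4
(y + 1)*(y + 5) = y^2 + 6*y + 5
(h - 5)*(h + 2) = h^2 - 3*h - 10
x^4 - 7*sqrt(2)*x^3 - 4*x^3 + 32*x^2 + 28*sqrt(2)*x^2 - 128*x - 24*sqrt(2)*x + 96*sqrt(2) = (x - 4)*(x - 3*sqrt(2))*(x - 2*sqrt(2))^2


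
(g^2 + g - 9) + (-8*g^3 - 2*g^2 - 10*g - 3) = -8*g^3 - g^2 - 9*g - 12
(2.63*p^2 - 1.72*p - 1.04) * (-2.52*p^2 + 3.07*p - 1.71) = -6.6276*p^4 + 12.4085*p^3 - 7.1569*p^2 - 0.2516*p + 1.7784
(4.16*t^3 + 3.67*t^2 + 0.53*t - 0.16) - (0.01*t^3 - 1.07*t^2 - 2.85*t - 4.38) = 4.15*t^3 + 4.74*t^2 + 3.38*t + 4.22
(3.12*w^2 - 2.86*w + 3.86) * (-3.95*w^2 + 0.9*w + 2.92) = -12.324*w^4 + 14.105*w^3 - 8.7106*w^2 - 4.8772*w + 11.2712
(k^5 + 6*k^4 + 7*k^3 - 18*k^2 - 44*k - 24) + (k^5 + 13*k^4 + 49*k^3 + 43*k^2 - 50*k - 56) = 2*k^5 + 19*k^4 + 56*k^3 + 25*k^2 - 94*k - 80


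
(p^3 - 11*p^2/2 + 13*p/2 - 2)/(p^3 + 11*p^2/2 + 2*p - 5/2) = (p^2 - 5*p + 4)/(p^2 + 6*p + 5)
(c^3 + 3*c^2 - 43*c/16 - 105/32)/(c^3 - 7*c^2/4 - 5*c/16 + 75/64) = 2*(2*c + 7)/(4*c - 5)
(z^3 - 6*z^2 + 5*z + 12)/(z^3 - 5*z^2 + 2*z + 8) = (z - 3)/(z - 2)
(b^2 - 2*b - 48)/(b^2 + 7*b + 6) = (b - 8)/(b + 1)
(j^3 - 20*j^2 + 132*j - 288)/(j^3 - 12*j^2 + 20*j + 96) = (j - 6)/(j + 2)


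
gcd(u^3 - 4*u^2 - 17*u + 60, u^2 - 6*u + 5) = u - 5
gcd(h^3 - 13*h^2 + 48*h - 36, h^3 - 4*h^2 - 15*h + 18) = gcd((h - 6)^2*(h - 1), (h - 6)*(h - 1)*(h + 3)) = h^2 - 7*h + 6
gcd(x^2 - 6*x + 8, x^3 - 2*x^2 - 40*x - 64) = 1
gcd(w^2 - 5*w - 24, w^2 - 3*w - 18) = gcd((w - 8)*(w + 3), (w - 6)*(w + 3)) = w + 3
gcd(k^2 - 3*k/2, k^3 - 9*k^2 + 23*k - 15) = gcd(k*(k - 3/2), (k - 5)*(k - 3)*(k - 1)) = 1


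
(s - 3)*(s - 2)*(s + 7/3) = s^3 - 8*s^2/3 - 17*s/3 + 14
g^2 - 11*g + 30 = (g - 6)*(g - 5)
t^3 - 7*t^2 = t^2*(t - 7)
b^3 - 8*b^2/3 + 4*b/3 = b*(b - 2)*(b - 2/3)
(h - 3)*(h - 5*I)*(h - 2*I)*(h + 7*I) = h^4 - 3*h^3 + 39*h^2 - 117*h - 70*I*h + 210*I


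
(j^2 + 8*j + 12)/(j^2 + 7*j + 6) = (j + 2)/(j + 1)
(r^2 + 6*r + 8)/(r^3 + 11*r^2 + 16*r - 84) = (r^2 + 6*r + 8)/(r^3 + 11*r^2 + 16*r - 84)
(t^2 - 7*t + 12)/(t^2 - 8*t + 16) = (t - 3)/(t - 4)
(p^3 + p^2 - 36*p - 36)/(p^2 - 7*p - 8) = (p^2 - 36)/(p - 8)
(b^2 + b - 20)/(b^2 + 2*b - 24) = (b + 5)/(b + 6)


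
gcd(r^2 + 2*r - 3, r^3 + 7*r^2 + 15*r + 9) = r + 3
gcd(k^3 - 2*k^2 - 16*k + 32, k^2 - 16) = k^2 - 16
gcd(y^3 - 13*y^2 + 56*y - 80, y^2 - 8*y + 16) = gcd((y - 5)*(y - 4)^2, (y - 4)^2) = y^2 - 8*y + 16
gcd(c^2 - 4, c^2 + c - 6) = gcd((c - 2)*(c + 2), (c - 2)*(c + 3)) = c - 2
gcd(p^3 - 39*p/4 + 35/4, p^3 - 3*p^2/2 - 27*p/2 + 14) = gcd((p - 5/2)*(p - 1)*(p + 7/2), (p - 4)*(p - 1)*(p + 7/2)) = p^2 + 5*p/2 - 7/2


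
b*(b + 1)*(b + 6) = b^3 + 7*b^2 + 6*b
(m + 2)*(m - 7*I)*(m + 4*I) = m^3 + 2*m^2 - 3*I*m^2 + 28*m - 6*I*m + 56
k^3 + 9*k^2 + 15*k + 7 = (k + 1)^2*(k + 7)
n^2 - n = n*(n - 1)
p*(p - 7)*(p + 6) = p^3 - p^2 - 42*p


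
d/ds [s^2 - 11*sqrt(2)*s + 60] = 2*s - 11*sqrt(2)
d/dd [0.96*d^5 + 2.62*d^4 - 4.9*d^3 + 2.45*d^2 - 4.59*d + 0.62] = 4.8*d^4 + 10.48*d^3 - 14.7*d^2 + 4.9*d - 4.59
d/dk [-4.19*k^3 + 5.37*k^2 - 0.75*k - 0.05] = -12.57*k^2 + 10.74*k - 0.75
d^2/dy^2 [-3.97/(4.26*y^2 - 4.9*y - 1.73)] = (-144.091944*y^2 + 165.73956*y + 3.97*(8.52*y - 4.9)*(17.04*y - 9.8) + 58.516212)/(-4.26*y^2 + 4.9*y + 1.73)^3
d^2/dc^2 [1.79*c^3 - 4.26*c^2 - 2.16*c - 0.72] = 10.74*c - 8.52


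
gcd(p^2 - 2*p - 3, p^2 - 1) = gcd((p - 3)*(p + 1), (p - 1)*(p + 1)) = p + 1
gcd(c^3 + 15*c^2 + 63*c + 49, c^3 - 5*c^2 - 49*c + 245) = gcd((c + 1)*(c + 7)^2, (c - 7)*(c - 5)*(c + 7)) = c + 7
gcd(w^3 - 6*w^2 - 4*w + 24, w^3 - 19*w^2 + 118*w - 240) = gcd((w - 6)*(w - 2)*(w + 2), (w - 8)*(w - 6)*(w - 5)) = w - 6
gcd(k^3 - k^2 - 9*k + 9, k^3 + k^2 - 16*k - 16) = 1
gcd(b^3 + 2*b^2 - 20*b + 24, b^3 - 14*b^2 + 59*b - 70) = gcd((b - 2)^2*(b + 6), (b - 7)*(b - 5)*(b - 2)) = b - 2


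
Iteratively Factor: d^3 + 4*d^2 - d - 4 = (d + 4)*(d^2 - 1) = (d + 1)*(d + 4)*(d - 1)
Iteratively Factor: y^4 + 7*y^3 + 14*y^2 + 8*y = (y)*(y^3 + 7*y^2 + 14*y + 8) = y*(y + 4)*(y^2 + 3*y + 2) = y*(y + 2)*(y + 4)*(y + 1)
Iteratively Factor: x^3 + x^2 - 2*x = (x - 1)*(x^2 + 2*x) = x*(x - 1)*(x + 2)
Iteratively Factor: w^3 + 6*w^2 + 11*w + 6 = (w + 2)*(w^2 + 4*w + 3) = (w + 1)*(w + 2)*(w + 3)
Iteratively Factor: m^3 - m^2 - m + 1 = (m - 1)*(m^2 - 1) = (m - 1)*(m + 1)*(m - 1)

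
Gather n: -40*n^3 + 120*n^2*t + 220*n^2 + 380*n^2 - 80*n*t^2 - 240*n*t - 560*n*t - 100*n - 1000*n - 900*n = -40*n^3 + n^2*(120*t + 600) + n*(-80*t^2 - 800*t - 2000)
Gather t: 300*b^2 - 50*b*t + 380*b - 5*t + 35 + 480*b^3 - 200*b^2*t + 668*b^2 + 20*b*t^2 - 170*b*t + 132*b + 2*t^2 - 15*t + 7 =480*b^3 + 968*b^2 + 512*b + t^2*(20*b + 2) + t*(-200*b^2 - 220*b - 20) + 42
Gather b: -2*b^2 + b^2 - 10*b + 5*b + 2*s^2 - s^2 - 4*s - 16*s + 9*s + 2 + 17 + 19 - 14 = -b^2 - 5*b + s^2 - 11*s + 24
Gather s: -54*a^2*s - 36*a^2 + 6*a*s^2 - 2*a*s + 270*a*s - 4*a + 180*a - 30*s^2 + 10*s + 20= -36*a^2 + 176*a + s^2*(6*a - 30) + s*(-54*a^2 + 268*a + 10) + 20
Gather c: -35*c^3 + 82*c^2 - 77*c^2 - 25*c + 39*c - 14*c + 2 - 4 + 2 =-35*c^3 + 5*c^2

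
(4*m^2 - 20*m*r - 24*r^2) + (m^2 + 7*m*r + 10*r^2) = 5*m^2 - 13*m*r - 14*r^2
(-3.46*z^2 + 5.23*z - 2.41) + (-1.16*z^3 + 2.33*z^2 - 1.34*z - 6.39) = -1.16*z^3 - 1.13*z^2 + 3.89*z - 8.8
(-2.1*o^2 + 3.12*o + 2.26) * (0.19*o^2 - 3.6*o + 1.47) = -0.399*o^4 + 8.1528*o^3 - 13.8896*o^2 - 3.5496*o + 3.3222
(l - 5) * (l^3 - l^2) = l^4 - 6*l^3 + 5*l^2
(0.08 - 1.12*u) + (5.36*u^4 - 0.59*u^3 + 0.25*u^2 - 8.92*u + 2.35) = 5.36*u^4 - 0.59*u^3 + 0.25*u^2 - 10.04*u + 2.43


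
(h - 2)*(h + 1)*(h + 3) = h^3 + 2*h^2 - 5*h - 6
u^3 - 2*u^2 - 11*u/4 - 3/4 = (u - 3)*(u + 1/2)^2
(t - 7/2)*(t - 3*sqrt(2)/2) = t^2 - 7*t/2 - 3*sqrt(2)*t/2 + 21*sqrt(2)/4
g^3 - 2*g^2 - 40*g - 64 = (g - 8)*(g + 2)*(g + 4)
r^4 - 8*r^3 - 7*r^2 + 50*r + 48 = (r - 8)*(r - 3)*(r + 1)*(r + 2)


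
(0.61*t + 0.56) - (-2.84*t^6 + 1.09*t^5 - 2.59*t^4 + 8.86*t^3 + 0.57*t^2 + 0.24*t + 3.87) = 2.84*t^6 - 1.09*t^5 + 2.59*t^4 - 8.86*t^3 - 0.57*t^2 + 0.37*t - 3.31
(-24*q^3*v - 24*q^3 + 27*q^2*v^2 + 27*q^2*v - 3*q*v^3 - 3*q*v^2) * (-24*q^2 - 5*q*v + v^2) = 576*q^5*v + 576*q^5 - 528*q^4*v^2 - 528*q^4*v - 87*q^3*v^3 - 87*q^3*v^2 + 42*q^2*v^4 + 42*q^2*v^3 - 3*q*v^5 - 3*q*v^4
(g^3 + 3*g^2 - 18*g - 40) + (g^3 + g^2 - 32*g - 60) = 2*g^3 + 4*g^2 - 50*g - 100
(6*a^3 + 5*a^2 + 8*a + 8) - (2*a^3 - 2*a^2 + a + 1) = 4*a^3 + 7*a^2 + 7*a + 7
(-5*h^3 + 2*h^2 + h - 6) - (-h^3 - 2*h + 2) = -4*h^3 + 2*h^2 + 3*h - 8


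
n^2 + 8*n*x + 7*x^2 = (n + x)*(n + 7*x)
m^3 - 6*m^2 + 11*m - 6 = (m - 3)*(m - 2)*(m - 1)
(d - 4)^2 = d^2 - 8*d + 16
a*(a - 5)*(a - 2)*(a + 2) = a^4 - 5*a^3 - 4*a^2 + 20*a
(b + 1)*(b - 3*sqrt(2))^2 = b^3 - 6*sqrt(2)*b^2 + b^2 - 6*sqrt(2)*b + 18*b + 18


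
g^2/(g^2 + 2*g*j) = g/(g + 2*j)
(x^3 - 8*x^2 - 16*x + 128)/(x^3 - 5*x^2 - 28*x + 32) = (x - 4)/(x - 1)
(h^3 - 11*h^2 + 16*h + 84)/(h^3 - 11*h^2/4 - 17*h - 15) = 4*(h - 7)/(4*h + 5)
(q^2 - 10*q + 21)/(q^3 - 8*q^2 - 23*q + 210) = (q - 3)/(q^2 - q - 30)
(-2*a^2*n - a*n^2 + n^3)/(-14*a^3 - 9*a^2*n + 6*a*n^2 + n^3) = n/(7*a + n)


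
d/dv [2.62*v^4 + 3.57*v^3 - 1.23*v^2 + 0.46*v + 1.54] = 10.48*v^3 + 10.71*v^2 - 2.46*v + 0.46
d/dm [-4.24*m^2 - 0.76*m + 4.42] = -8.48*m - 0.76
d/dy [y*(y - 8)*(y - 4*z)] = 3*y^2 - 8*y*z - 16*y + 32*z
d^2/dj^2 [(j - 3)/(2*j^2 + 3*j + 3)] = 2*(3*(1 - 2*j)*(2*j^2 + 3*j + 3) + (j - 3)*(4*j + 3)^2)/(2*j^2 + 3*j + 3)^3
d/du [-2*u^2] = -4*u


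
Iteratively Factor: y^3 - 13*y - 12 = (y - 4)*(y^2 + 4*y + 3) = (y - 4)*(y + 1)*(y + 3)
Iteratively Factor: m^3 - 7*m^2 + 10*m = (m - 2)*(m^2 - 5*m) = (m - 5)*(m - 2)*(m)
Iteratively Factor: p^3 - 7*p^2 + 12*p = (p)*(p^2 - 7*p + 12) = p*(p - 4)*(p - 3)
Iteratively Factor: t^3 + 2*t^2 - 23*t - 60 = (t - 5)*(t^2 + 7*t + 12) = (t - 5)*(t + 4)*(t + 3)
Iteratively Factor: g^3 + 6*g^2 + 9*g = (g + 3)*(g^2 + 3*g) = (g + 3)^2*(g)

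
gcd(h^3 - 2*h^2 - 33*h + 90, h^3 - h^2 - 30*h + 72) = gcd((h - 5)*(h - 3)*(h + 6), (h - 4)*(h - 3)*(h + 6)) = h^2 + 3*h - 18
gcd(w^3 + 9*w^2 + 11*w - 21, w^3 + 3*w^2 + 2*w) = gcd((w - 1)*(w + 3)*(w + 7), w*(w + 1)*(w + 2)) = 1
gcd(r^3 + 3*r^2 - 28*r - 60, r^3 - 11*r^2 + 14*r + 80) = r^2 - 3*r - 10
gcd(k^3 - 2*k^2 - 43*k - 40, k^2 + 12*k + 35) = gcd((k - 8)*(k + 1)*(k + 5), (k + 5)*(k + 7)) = k + 5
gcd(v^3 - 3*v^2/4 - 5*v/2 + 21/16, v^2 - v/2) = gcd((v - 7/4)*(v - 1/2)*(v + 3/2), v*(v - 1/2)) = v - 1/2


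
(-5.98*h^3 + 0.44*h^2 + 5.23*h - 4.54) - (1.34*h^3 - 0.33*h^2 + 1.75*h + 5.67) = -7.32*h^3 + 0.77*h^2 + 3.48*h - 10.21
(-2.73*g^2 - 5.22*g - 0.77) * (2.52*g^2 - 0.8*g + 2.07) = -6.8796*g^4 - 10.9704*g^3 - 3.4155*g^2 - 10.1894*g - 1.5939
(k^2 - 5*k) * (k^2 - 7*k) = k^4 - 12*k^3 + 35*k^2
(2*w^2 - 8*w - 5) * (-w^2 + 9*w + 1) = -2*w^4 + 26*w^3 - 65*w^2 - 53*w - 5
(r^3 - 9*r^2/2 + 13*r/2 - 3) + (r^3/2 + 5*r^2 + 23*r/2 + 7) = 3*r^3/2 + r^2/2 + 18*r + 4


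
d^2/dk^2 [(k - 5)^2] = 2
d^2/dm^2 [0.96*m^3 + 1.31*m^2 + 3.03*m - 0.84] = 5.76*m + 2.62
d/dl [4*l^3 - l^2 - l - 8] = 12*l^2 - 2*l - 1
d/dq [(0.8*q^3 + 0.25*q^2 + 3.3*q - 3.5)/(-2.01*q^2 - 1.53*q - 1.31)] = (-1.608*q^4 - 2.448*q^3 + 3.1065*q^2 - 14.725*q - 9.678)/(4.0401*q^4 + 6.1506*q^3 + 7.6071*q^2 + 4.0086*q + 1.7161)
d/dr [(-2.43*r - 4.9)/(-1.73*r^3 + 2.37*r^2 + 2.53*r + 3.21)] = (-8.4078*r^3 - 19.6719*r^2 + 23.226*r + 4.5967)/(2.9929*r^6 - 8.2002*r^5 - 3.1369*r^4 + 0.8856*r^3 + 21.6163*r^2 + 16.2426*r + 10.3041)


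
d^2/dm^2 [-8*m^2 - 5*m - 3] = -16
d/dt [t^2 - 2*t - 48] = 2*t - 2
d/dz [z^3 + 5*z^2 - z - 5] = 3*z^2 + 10*z - 1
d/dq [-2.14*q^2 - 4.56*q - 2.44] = -4.28*q - 4.56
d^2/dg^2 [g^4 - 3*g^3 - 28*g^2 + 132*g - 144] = 12*g^2 - 18*g - 56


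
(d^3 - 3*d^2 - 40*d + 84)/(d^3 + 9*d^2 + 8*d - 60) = (d - 7)/(d + 5)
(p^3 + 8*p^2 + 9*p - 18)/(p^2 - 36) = (p^2 + 2*p - 3)/(p - 6)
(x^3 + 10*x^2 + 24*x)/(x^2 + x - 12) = x*(x + 6)/(x - 3)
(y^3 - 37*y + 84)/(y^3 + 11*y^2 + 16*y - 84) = (y^2 - 7*y + 12)/(y^2 + 4*y - 12)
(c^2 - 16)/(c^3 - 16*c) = 1/c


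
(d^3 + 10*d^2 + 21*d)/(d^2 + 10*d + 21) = d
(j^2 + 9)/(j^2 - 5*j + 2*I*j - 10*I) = (j^2 + 9)/(j^2 + j*(-5 + 2*I) - 10*I)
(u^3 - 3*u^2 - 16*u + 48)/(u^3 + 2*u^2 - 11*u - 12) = (u - 4)/(u + 1)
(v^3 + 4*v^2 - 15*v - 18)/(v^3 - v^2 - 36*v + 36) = (v^2 - 2*v - 3)/(v^2 - 7*v + 6)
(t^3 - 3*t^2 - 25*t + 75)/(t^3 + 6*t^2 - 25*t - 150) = (t - 3)/(t + 6)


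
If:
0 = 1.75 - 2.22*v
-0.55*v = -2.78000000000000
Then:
No Solution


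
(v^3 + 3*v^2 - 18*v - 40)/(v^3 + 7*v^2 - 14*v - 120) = (v + 2)/(v + 6)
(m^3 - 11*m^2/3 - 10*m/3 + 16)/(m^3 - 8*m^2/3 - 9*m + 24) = (m + 2)/(m + 3)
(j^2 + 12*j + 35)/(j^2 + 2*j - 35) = (j + 5)/(j - 5)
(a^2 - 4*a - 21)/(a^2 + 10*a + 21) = (a - 7)/(a + 7)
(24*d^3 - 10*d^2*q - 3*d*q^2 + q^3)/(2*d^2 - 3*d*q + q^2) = (-12*d^2 - d*q + q^2)/(-d + q)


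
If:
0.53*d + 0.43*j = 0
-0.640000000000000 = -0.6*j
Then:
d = -0.87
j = 1.07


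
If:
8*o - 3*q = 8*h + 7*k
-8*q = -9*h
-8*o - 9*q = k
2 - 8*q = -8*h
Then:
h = 2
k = -43/8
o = -119/64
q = 9/4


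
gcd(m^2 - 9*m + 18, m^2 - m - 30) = m - 6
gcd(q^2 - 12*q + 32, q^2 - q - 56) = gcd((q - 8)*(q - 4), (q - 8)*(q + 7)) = q - 8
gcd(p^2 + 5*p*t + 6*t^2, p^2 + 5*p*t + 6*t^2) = p^2 + 5*p*t + 6*t^2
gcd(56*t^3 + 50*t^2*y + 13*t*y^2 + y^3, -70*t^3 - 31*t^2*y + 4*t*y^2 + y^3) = 14*t^2 + 9*t*y + y^2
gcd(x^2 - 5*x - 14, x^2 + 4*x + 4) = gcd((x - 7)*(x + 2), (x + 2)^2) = x + 2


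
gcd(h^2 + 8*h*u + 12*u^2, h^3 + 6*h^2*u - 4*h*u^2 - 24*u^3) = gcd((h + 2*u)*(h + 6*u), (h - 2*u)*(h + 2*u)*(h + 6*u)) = h^2 + 8*h*u + 12*u^2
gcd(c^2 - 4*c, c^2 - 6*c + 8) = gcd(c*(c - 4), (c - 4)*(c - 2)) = c - 4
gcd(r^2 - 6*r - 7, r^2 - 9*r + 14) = r - 7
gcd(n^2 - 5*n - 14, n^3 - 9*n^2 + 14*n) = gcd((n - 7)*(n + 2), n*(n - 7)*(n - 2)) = n - 7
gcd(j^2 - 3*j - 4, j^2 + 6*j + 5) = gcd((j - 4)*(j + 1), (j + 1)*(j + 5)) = j + 1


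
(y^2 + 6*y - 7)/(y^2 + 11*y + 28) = (y - 1)/(y + 4)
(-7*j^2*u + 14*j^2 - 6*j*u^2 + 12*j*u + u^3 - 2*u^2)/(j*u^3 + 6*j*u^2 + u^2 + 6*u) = (-7*j^2*u + 14*j^2 - 6*j*u^2 + 12*j*u + u^3 - 2*u^2)/(u*(j*u^2 + 6*j*u + u + 6))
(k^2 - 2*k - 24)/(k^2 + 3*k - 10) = (k^2 - 2*k - 24)/(k^2 + 3*k - 10)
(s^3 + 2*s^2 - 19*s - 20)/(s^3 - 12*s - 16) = (s^2 + 6*s + 5)/(s^2 + 4*s + 4)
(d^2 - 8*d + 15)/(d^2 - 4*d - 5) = (d - 3)/(d + 1)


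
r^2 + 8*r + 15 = (r + 3)*(r + 5)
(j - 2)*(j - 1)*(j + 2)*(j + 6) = j^4 + 5*j^3 - 10*j^2 - 20*j + 24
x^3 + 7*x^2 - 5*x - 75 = (x - 3)*(x + 5)^2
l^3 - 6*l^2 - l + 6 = (l - 6)*(l - 1)*(l + 1)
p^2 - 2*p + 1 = (p - 1)^2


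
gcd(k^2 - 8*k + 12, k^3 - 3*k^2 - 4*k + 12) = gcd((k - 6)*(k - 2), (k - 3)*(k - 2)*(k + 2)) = k - 2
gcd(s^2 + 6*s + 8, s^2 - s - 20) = s + 4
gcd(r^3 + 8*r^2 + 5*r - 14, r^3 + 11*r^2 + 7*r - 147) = r + 7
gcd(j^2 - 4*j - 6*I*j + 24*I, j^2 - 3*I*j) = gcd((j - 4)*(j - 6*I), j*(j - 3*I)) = 1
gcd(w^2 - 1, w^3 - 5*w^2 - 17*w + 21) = w - 1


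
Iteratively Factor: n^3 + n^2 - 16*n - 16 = (n + 4)*(n^2 - 3*n - 4) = (n + 1)*(n + 4)*(n - 4)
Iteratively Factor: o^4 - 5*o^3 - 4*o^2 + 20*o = (o - 5)*(o^3 - 4*o) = (o - 5)*(o - 2)*(o^2 + 2*o) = (o - 5)*(o - 2)*(o + 2)*(o)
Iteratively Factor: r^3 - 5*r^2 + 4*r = (r)*(r^2 - 5*r + 4) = r*(r - 4)*(r - 1)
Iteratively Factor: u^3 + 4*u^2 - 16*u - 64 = (u + 4)*(u^2 - 16) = (u - 4)*(u + 4)*(u + 4)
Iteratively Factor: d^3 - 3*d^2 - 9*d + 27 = (d + 3)*(d^2 - 6*d + 9) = (d - 3)*(d + 3)*(d - 3)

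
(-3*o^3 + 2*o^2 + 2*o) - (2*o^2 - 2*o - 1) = -3*o^3 + 4*o + 1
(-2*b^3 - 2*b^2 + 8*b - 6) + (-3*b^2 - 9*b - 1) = -2*b^3 - 5*b^2 - b - 7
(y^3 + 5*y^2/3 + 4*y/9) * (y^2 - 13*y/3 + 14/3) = y^5 - 8*y^4/3 - 19*y^3/9 + 158*y^2/27 + 56*y/27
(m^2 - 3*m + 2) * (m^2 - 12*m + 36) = m^4 - 15*m^3 + 74*m^2 - 132*m + 72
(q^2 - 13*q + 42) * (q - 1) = q^3 - 14*q^2 + 55*q - 42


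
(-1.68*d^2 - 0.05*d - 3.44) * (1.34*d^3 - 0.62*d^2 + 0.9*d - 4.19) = -2.2512*d^5 + 0.9746*d^4 - 6.0906*d^3 + 9.127*d^2 - 2.8865*d + 14.4136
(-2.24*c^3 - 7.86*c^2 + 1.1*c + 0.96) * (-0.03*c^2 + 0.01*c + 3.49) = 0.0672*c^5 + 0.2134*c^4 - 7.9292*c^3 - 27.4492*c^2 + 3.8486*c + 3.3504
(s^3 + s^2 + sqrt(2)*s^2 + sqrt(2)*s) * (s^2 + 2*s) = s^5 + sqrt(2)*s^4 + 3*s^4 + 2*s^3 + 3*sqrt(2)*s^3 + 2*sqrt(2)*s^2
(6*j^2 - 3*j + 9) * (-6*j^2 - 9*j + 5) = -36*j^4 - 36*j^3 + 3*j^2 - 96*j + 45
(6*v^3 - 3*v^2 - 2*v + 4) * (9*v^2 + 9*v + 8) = 54*v^5 + 27*v^4 + 3*v^3 - 6*v^2 + 20*v + 32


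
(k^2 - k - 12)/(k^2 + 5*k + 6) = (k - 4)/(k + 2)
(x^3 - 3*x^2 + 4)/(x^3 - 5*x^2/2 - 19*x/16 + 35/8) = 16*(x^2 - x - 2)/(16*x^2 - 8*x - 35)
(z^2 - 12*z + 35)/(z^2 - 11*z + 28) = (z - 5)/(z - 4)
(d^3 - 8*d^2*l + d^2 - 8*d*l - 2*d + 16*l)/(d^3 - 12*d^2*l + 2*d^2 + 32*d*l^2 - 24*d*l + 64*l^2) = (d - 1)/(d - 4*l)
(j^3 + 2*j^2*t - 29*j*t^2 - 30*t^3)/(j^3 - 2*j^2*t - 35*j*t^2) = (-j^3 - 2*j^2*t + 29*j*t^2 + 30*t^3)/(j*(-j^2 + 2*j*t + 35*t^2))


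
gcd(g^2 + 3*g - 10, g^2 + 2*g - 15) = g + 5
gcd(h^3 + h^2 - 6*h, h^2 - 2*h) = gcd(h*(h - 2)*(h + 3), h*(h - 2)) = h^2 - 2*h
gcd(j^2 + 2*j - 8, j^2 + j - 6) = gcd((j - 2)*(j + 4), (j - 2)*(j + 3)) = j - 2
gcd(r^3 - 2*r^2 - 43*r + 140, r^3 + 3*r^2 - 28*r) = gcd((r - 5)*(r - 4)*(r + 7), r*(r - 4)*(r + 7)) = r^2 + 3*r - 28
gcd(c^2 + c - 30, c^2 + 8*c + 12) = c + 6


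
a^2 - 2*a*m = a*(a - 2*m)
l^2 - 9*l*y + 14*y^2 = (l - 7*y)*(l - 2*y)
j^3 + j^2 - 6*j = j*(j - 2)*(j + 3)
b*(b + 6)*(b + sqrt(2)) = b^3 + sqrt(2)*b^2 + 6*b^2 + 6*sqrt(2)*b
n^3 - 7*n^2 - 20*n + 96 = (n - 8)*(n - 3)*(n + 4)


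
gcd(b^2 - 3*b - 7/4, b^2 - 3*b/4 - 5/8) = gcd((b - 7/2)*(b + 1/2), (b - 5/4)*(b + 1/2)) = b + 1/2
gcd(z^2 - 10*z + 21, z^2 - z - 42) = z - 7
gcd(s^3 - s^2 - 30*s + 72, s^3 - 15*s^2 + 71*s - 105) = s - 3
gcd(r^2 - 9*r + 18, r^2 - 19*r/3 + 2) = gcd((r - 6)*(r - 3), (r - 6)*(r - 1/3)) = r - 6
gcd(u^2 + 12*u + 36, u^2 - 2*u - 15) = 1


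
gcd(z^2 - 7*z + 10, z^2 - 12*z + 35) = z - 5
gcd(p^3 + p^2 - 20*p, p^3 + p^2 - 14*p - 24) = p - 4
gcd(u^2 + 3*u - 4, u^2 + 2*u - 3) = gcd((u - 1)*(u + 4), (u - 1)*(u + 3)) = u - 1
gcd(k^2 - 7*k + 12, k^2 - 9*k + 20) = k - 4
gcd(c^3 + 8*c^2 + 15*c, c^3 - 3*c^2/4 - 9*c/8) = c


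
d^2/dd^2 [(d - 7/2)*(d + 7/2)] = 2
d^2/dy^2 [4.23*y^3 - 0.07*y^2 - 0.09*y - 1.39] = 25.38*y - 0.14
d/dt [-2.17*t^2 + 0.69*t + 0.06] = 0.69 - 4.34*t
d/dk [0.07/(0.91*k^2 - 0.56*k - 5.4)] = (0.0392 - 0.1274*k)/(-0.91*k^2 + 0.56*k + 5.4)^2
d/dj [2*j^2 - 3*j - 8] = 4*j - 3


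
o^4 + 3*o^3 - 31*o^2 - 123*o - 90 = (o - 6)*(o + 1)*(o + 3)*(o + 5)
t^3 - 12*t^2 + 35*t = t*(t - 7)*(t - 5)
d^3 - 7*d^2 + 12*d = d*(d - 4)*(d - 3)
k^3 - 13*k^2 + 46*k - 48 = (k - 8)*(k - 3)*(k - 2)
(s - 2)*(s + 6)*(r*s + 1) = r*s^3 + 4*r*s^2 - 12*r*s + s^2 + 4*s - 12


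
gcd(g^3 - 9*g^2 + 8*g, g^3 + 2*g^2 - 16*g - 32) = 1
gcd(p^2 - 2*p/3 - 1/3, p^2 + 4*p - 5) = p - 1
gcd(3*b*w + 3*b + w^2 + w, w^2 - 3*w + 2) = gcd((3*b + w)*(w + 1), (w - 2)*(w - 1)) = 1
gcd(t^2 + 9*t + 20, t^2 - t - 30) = t + 5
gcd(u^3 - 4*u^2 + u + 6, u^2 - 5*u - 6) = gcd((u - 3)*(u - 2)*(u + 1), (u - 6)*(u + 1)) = u + 1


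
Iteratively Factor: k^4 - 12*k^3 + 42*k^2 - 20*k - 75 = (k - 3)*(k^3 - 9*k^2 + 15*k + 25) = (k - 3)*(k + 1)*(k^2 - 10*k + 25) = (k - 5)*(k - 3)*(k + 1)*(k - 5)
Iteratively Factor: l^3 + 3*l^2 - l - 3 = (l + 1)*(l^2 + 2*l - 3) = (l - 1)*(l + 1)*(l + 3)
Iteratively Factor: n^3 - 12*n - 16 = (n - 4)*(n^2 + 4*n + 4) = (n - 4)*(n + 2)*(n + 2)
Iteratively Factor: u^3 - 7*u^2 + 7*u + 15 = (u + 1)*(u^2 - 8*u + 15) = (u - 5)*(u + 1)*(u - 3)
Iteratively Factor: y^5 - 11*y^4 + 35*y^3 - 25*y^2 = (y - 1)*(y^4 - 10*y^3 + 25*y^2) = y*(y - 1)*(y^3 - 10*y^2 + 25*y) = y*(y - 5)*(y - 1)*(y^2 - 5*y) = y*(y - 5)^2*(y - 1)*(y)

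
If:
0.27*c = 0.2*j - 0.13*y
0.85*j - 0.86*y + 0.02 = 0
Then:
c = 0.26797385620915*y - 0.0174291938997821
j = 1.01176470588235*y - 0.0235294117647059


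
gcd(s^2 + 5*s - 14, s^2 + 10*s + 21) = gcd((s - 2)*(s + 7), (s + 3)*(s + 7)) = s + 7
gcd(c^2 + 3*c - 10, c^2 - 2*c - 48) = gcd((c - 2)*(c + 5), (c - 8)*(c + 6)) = 1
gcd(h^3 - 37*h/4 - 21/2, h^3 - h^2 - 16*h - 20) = h + 2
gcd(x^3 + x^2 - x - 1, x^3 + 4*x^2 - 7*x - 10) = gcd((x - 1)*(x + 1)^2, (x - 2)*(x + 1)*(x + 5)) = x + 1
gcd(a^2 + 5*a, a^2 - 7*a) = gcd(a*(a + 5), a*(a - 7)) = a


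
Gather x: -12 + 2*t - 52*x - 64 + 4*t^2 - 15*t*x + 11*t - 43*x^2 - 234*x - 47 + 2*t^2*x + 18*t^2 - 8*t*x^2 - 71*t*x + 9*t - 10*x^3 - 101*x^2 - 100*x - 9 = 22*t^2 + 22*t - 10*x^3 + x^2*(-8*t - 144) + x*(2*t^2 - 86*t - 386) - 132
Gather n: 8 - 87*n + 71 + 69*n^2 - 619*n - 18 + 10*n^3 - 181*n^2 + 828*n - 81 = 10*n^3 - 112*n^2 + 122*n - 20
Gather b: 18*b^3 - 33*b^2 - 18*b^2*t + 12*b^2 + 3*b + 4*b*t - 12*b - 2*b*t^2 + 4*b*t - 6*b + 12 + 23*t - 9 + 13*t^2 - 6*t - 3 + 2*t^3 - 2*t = 18*b^3 + b^2*(-18*t - 21) + b*(-2*t^2 + 8*t - 15) + 2*t^3 + 13*t^2 + 15*t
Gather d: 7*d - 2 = 7*d - 2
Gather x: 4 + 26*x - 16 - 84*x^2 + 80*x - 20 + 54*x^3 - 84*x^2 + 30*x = 54*x^3 - 168*x^2 + 136*x - 32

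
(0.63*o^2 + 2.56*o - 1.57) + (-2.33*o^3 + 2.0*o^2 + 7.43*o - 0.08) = -2.33*o^3 + 2.63*o^2 + 9.99*o - 1.65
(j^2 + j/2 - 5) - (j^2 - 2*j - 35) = 5*j/2 + 30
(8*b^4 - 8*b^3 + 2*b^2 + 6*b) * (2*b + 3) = 16*b^5 + 8*b^4 - 20*b^3 + 18*b^2 + 18*b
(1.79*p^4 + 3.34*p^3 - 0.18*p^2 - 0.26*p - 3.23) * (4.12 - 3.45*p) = -6.1755*p^5 - 4.1482*p^4 + 14.3818*p^3 + 0.1554*p^2 + 10.0723*p - 13.3076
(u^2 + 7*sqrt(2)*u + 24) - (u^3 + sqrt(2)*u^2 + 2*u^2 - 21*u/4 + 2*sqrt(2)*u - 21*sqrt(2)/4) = -u^3 - sqrt(2)*u^2 - u^2 + 21*u/4 + 5*sqrt(2)*u + 21*sqrt(2)/4 + 24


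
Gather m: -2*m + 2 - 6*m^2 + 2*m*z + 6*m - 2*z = -6*m^2 + m*(2*z + 4) - 2*z + 2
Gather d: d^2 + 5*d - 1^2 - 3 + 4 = d^2 + 5*d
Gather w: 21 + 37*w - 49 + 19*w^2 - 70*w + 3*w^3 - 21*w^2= 3*w^3 - 2*w^2 - 33*w - 28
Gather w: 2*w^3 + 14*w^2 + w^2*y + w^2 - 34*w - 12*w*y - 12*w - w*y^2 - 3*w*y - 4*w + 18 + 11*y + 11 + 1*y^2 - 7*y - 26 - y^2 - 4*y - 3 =2*w^3 + w^2*(y + 15) + w*(-y^2 - 15*y - 50)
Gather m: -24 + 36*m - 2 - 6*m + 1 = 30*m - 25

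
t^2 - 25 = (t - 5)*(t + 5)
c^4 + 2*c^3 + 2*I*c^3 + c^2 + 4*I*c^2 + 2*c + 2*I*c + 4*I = (c + 2)*(c - I)*(c + I)*(c + 2*I)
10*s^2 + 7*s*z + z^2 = (2*s + z)*(5*s + z)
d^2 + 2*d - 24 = (d - 4)*(d + 6)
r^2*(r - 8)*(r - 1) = r^4 - 9*r^3 + 8*r^2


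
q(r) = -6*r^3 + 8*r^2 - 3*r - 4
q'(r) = -18*r^2 + 16*r - 3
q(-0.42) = -0.88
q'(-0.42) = -12.90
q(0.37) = -4.32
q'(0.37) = 0.46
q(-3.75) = 436.16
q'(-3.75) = -316.12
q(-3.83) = 461.93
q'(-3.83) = -328.32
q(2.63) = -65.70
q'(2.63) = -85.42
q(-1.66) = 50.47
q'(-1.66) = -79.16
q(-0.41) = -1.01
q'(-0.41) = -12.59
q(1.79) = -18.15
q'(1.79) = -32.03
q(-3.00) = 239.00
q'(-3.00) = -213.00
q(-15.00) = 22091.00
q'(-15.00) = -4293.00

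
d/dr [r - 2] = 1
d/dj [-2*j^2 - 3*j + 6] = -4*j - 3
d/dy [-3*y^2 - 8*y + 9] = -6*y - 8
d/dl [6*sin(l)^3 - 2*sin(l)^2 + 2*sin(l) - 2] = 2*(9*sin(l)^2 - 2*sin(l) + 1)*cos(l)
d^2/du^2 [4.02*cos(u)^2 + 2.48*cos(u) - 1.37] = -2.48*cos(u) - 8.04*cos(2*u)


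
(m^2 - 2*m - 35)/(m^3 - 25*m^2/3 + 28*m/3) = 3*(m + 5)/(m*(3*m - 4))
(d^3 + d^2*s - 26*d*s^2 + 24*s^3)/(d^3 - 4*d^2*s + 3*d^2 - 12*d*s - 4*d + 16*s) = (d^2 + 5*d*s - 6*s^2)/(d^2 + 3*d - 4)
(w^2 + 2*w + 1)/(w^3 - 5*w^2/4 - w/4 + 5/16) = 16*(w^2 + 2*w + 1)/(16*w^3 - 20*w^2 - 4*w + 5)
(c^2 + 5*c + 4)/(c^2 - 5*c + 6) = (c^2 + 5*c + 4)/(c^2 - 5*c + 6)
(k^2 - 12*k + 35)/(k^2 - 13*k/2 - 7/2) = 2*(k - 5)/(2*k + 1)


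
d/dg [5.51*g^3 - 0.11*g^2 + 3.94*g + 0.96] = 16.53*g^2 - 0.22*g + 3.94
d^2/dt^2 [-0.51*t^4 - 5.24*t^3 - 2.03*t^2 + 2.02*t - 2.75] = -6.12*t^2 - 31.44*t - 4.06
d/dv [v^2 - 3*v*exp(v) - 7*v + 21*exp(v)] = -3*v*exp(v) + 2*v + 18*exp(v) - 7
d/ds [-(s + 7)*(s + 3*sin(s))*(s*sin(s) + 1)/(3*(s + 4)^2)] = (-(s + 4)*((s + 7)*(s + 3*sin(s))*(s*cos(s) + sin(s)) + (s + 7)*(s*sin(s) + 1)*(3*cos(s) + 1) + (s + 3*sin(s))*(s*sin(s) + 1)) + 2*(s + 7)*(s + 3*sin(s))*(s*sin(s) + 1))/(3*(s + 4)^3)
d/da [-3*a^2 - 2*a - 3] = -6*a - 2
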